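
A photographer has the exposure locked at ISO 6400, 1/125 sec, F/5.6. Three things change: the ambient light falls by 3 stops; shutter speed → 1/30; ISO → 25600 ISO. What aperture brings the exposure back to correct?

f/8

Scene light: 3 stops darker.
Shutter speed: 1/125 → 1/60 → 1/30 — 2 stops longer (brighter).
ISO: 6400 → 12800 → 25600 — 2 stops higher (brighter).
Net so far: 1 stop brighter. Aperture: f/5.6 → f/8.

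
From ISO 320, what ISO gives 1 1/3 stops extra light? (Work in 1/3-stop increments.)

ISO: 320 → 400 → 500 → 640 → 800 — 1 1/3 stops raised (brighter).

ISO 800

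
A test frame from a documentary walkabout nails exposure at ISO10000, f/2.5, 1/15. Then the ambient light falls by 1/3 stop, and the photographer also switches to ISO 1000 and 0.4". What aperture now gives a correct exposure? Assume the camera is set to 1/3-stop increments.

f/1.8

Scene light: 1/3 stop darker.
ISO: 10000 → 8000 → 6400 → 5000 → 4000 → 3200 → 2500 → 2000 → 1600 → 1250 → 1000 — 3 1/3 stops lower (darker).
Shutter speed: 1/15 → 1/13 → 1/10 → 1/8 → 1/6 → 1/5 → 1/4 → 0.3 → 0.4 — 2 2/3 stops slower (brighter).
Net so far: 1 stop darker. Aperture: f/2.5 → f/2.2 → f/2 → f/1.8.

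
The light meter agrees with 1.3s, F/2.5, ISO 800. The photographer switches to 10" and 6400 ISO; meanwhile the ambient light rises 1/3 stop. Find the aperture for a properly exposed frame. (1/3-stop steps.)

f/22

Scene light: 1/3 stop brighter.
Shutter speed: 1.3 → 1.6 → 2 → 2.5 → 3.2 → 4 → 5 → 6 → 8 → 10 — 3 stops slower (brighter).
ISO: 800 → 1000 → 1250 → 1600 → 2000 → 2500 → 3200 → 4000 → 5000 → 6400 — 3 stops higher (brighter).
Net so far: 6 1/3 stops brighter. Aperture: f/2.5 → f/2.8 → f/3.2 → f/3.5 → f/4 → f/4.5 → f/5 → f/5.6 → f/6.3 → f/7.1 → f/8 → f/9 → f/10 → f/11 → f/13 → f/14 → f/16 → f/18 → f/20 → f/22.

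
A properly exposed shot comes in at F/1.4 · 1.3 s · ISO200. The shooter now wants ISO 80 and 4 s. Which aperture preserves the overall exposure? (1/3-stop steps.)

f/1.6

ISO: 200 → 160 → 125 → 100 → 80 — 1 1/3 stops lower (darker).
Shutter speed: 1.3 → 1.6 → 2 → 2.5 → 3.2 → 4 — 1 2/3 stops slower (brighter).
Net change so far: 1/3 stop brighter. Offset with the aperture: f/1.4 → f/1.6.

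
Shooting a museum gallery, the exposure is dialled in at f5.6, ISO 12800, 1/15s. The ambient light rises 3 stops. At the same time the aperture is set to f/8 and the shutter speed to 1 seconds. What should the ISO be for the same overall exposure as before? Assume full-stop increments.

ISO 200

Scene light: 3 stops brighter.
Aperture: f/5.6 → f/8 — 1 stop smaller aperture (darker).
Shutter speed: 1/15 → 1/8 → 1/4 → 1/2 → 1 — 4 stops longer (brighter).
Net so far: 6 stops brighter. ISO: 12800 → 6400 → 3200 → 1600 → 800 → 400 → 200.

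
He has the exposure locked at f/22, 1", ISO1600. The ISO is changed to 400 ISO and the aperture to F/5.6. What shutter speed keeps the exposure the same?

1/4s

ISO: 1600 → 800 → 400 — 2 stops lower (darker).
Aperture: f/22 → f/16 → f/11 → f/8 → f/5.6 — 4 stops wider (brighter).
Net change so far: 2 stops brighter. Offset with the shutter speed: 1 → 1/2 → 1/4.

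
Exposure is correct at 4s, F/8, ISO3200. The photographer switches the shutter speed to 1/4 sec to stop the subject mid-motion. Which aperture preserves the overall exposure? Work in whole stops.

Shutter speed: 4 → 2 → 1 → 1/2 → 1/4 — 4 stops faster (darker).
Need 4 stops brighter from the aperture: f/8 → f/5.6 → f/4 → f/2.8 → f/2.

f/2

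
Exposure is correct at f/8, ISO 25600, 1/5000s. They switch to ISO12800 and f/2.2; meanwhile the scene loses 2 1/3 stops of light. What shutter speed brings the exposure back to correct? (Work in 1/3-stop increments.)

1/6400s

Scene light: 2 1/3 stops darker.
ISO: 25600 → 20000 → 16000 → 12800 — 1 stop dropped (darker).
Aperture: f/8 → f/7.1 → f/6.3 → f/5.6 → f/5 → f/4.5 → f/4 → f/3.5 → f/3.2 → f/2.8 → f/2.5 → f/2.2 — 3 2/3 stops larger aperture (brighter).
Net so far: 1/3 stop brighter. Shutter speed: 1/5000 → 1/6400.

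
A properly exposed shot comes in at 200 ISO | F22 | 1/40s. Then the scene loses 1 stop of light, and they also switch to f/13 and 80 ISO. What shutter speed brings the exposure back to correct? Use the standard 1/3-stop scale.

Scene light: 1 stop darker.
Aperture: f/22 → f/20 → f/18 → f/16 → f/14 → f/13 — 1 2/3 stops wider (brighter).
ISO: 200 → 160 → 125 → 100 → 80 — 1 1/3 stops dropped (darker).
Net so far: 2/3 stop darker. Shutter speed: 1/40 → 1/30 → 1/25.

1/25s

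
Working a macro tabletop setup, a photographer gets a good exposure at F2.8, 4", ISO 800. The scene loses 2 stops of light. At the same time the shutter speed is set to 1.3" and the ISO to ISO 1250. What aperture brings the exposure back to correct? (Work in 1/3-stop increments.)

f/1.0

Scene light: 2 stops darker.
Shutter speed: 4 → 3.2 → 2.5 → 2 → 1.6 → 1.3 — 1 2/3 stops faster (darker).
ISO: 800 → 1000 → 1250 — 2/3 stop higher (brighter).
Net so far: 3 stops darker. Aperture: f/2.8 → f/2.5 → f/2.2 → f/2 → f/1.8 → f/1.6 → f/1.4 → f/1.2 → f/1.1 → f/1.0.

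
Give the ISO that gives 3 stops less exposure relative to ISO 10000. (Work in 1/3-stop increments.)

ISO: 10000 → 8000 → 6400 → 5000 → 4000 → 3200 → 2500 → 2000 → 1600 → 1250 — 3 stops lower (darker).

ISO 1250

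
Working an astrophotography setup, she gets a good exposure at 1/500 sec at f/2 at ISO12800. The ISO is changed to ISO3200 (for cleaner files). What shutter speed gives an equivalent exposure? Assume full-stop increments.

ISO: 12800 → 6400 → 3200 — 2 stops dropped (darker).
Need 2 stops brighter from the shutter speed: 1/500 → 1/250 → 1/125.

1/125s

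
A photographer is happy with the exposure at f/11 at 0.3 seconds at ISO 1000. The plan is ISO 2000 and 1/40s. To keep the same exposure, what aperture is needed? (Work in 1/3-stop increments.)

ISO: 1000 → 1250 → 1600 → 2000 — 1 stop raised (brighter).
Shutter speed: 0.3 → 1/4 → 1/5 → 1/6 → 1/8 → 1/10 → 1/13 → 1/15 → 1/20 → 1/25 → 1/30 → 1/40 — 3 2/3 stops shorter (darker).
Net change so far: 2 2/3 stops darker. Offset with the aperture: f/11 → f/10 → f/9 → f/8 → f/7.1 → f/6.3 → f/5.6 → f/5 → f/4.5.

f/4.5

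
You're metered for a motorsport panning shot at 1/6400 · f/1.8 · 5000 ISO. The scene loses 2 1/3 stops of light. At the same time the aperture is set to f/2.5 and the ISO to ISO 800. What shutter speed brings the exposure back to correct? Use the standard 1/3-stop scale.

Scene light: 2 1/3 stops darker.
Aperture: f/1.8 → f/2 → f/2.2 → f/2.5 — 1 stop narrower (darker).
ISO: 5000 → 4000 → 3200 → 2500 → 2000 → 1600 → 1250 → 1000 → 800 — 2 2/3 stops lower (darker).
Net so far: 6 stops darker. Shutter speed: 1/6400 → 1/5000 → 1/4000 → 1/3200 → 1/2500 → 1/2000 → 1/1600 → 1/1250 → 1/1000 → 1/800 → 1/640 → 1/500 → 1/400 → 1/320 → 1/250 → 1/200 → 1/160 → 1/125 → 1/100.

1/100s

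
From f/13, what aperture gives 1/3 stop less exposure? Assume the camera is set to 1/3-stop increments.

f/14

Aperture: f/13 → f/14 — 1/3 stop narrower (darker).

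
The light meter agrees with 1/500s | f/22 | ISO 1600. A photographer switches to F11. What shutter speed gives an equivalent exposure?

1/2000s

Aperture: f/22 → f/16 → f/11 — 2 stops opened up (brighter).
Need 2 stops darker from the shutter speed: 1/500 → 1/1000 → 1/2000.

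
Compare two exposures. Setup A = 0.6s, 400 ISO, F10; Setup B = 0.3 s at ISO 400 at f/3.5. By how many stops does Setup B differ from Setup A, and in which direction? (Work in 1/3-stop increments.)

Aperture: f/10 → f/9 → f/8 → f/7.1 → f/6.3 → f/5.6 → f/5 → f/4.5 → f/4 → f/3.5 — 3 stops wider (brighter).
Shutter speed: 0.6 → 0.5 → 0.4 → 0.3 — 1 stop shorter (darker).
ISO: unchanged.
Net: +3 −1 = +2 stops.

2 stops brighter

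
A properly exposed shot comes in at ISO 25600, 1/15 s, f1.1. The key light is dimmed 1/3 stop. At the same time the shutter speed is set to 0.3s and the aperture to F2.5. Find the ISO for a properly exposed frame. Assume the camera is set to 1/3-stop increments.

Scene light: 1/3 stop darker.
Shutter speed: 1/15 → 1/13 → 1/10 → 1/8 → 1/6 → 1/5 → 1/4 → 0.3 — 2 1/3 stops slower (brighter).
Aperture: f/1.1 → f/1.2 → f/1.4 → f/1.6 → f/1.8 → f/2 → f/2.2 → f/2.5 — 2 1/3 stops smaller aperture (darker).
Net so far: 1/3 stop darker. ISO: 25600 → 32000.

ISO 32000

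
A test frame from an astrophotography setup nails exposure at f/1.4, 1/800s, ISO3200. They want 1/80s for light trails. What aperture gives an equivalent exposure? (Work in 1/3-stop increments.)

Shutter speed: 1/800 → 1/640 → 1/500 → 1/400 → 1/320 → 1/250 → 1/200 → 1/160 → 1/125 → 1/100 → 1/80 — 3 1/3 stops longer (brighter).
Need 3 1/3 stops darker from the aperture: f/1.4 → f/1.6 → f/1.8 → f/2 → f/2.2 → f/2.5 → f/2.8 → f/3.2 → f/3.5 → f/4 → f/4.5.

f/4.5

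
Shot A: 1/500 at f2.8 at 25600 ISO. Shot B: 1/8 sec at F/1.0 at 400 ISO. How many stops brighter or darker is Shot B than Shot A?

3 stops brighter

Aperture: f/2.8 → f/2 → f/1.4 → f/1.0 — 3 stops larger aperture (brighter).
Shutter speed: 1/500 → 1/250 → 1/125 → 1/60 → 1/30 → 1/15 → 1/8 — 6 stops longer (brighter).
ISO: 25600 → 12800 → 6400 → 3200 → 1600 → 800 → 400 — 6 stops lower (darker).
Net: +3 +6 −6 = +3 stops.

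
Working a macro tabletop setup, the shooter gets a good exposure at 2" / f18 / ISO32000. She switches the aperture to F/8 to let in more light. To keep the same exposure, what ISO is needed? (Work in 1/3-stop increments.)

Aperture: f/18 → f/16 → f/14 → f/13 → f/11 → f/10 → f/9 → f/8 — 2 1/3 stops wider (brighter).
Need 2 1/3 stops darker from the ISO: 32000 → 25600 → 20000 → 16000 → 12800 → 10000 → 8000 → 6400.

ISO 6400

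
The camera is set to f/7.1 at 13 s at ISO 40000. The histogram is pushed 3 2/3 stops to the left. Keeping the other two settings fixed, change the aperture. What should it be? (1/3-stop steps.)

Underexposed by 3 2/3 stops → need 3 2/3 stops brighter.
Aperture: f/7.1 → f/6.3 → f/5.6 → f/5 → f/4.5 → f/4 → f/3.5 → f/3.2 → f/2.8 → f/2.5 → f/2.2 → f/2.

f/2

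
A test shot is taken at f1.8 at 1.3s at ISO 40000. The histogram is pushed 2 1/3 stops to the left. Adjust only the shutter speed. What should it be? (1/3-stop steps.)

6 s

Underexposed by 2 1/3 stops → need 2 1/3 stops brighter.
Shutter speed: 1.3 → 1.6 → 2 → 2.5 → 3.2 → 4 → 5 → 6.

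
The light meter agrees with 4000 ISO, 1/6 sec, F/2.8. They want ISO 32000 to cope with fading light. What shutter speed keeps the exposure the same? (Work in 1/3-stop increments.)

1/50s

ISO: 4000 → 5000 → 6400 → 8000 → 10000 → 12800 → 16000 → 20000 → 25600 → 32000 — 3 stops raised (brighter).
Need 3 stops darker from the shutter speed: 1/6 → 1/8 → 1/10 → 1/13 → 1/15 → 1/20 → 1/25 → 1/30 → 1/40 → 1/50.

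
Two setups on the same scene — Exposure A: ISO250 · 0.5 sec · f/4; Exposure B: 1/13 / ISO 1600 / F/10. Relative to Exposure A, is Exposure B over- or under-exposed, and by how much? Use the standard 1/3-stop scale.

2 2/3 stops darker

Aperture: f/4 → f/4.5 → f/5 → f/5.6 → f/6.3 → f/7.1 → f/8 → f/9 → f/10 — 2 2/3 stops stopped down (darker).
Shutter speed: 0.5 → 0.4 → 0.3 → 1/4 → 1/5 → 1/6 → 1/8 → 1/10 → 1/13 — 2 2/3 stops faster (darker).
ISO: 250 → 320 → 400 → 500 → 640 → 800 → 1000 → 1250 → 1600 — 2 2/3 stops higher (brighter).
Net: −2 2/3 −2 2/3 +2 2/3 = −2 2/3 stops.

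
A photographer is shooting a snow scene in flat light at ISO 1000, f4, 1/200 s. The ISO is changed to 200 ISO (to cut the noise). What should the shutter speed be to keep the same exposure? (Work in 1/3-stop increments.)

ISO: 1000 → 800 → 640 → 500 → 400 → 320 → 250 → 200 — 2 1/3 stops dropped (darker).
Need 2 1/3 stops brighter from the shutter speed: 1/200 → 1/160 → 1/125 → 1/100 → 1/80 → 1/60 → 1/50 → 1/40.

1/40s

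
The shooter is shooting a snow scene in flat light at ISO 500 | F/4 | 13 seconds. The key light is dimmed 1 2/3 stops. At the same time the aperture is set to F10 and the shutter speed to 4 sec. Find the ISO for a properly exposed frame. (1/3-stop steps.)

ISO 32000

Scene light: 1 2/3 stops darker.
Aperture: f/4 → f/4.5 → f/5 → f/5.6 → f/6.3 → f/7.1 → f/8 → f/9 → f/10 — 2 2/3 stops stopped down (darker).
Shutter speed: 13 → 10 → 8 → 6 → 5 → 4 — 1 2/3 stops faster (darker).
Net so far: 6 stops darker. ISO: 500 → 640 → 800 → 1000 → 1250 → 1600 → 2000 → 2500 → 3200 → 4000 → 5000 → 6400 → 8000 → 10000 → 12800 → 16000 → 20000 → 25600 → 32000.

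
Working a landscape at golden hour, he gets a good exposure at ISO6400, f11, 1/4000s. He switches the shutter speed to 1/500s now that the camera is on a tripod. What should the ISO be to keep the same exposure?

Shutter speed: 1/4000 → 1/2000 → 1/1000 → 1/500 — 3 stops longer (brighter).
Need 3 stops darker from the ISO: 6400 → 3200 → 1600 → 800.

ISO 800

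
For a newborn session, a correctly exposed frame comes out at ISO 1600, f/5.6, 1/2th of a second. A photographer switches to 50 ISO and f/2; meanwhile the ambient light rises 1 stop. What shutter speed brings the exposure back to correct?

1 s

Scene light: 1 stop brighter.
ISO: 1600 → 800 → 400 → 200 → 100 → 50 — 5 stops lower (darker).
Aperture: f/5.6 → f/4 → f/2.8 → f/2 — 3 stops opened up (brighter).
Net so far: 1 stop darker. Shutter speed: 1/2 → 1.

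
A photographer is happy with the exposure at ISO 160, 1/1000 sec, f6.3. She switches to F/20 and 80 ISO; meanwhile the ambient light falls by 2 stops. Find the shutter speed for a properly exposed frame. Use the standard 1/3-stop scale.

1/13s

Scene light: 2 stops darker.
Aperture: f/6.3 → f/7.1 → f/8 → f/9 → f/10 → f/11 → f/13 → f/14 → f/16 → f/18 → f/20 — 3 1/3 stops smaller aperture (darker).
ISO: 160 → 125 → 100 → 80 — 1 stop dropped (darker).
Net so far: 6 1/3 stops darker. Shutter speed: 1/1000 → 1/800 → 1/640 → 1/500 → 1/400 → 1/320 → 1/250 → 1/200 → 1/160 → 1/125 → 1/100 → 1/80 → 1/60 → 1/50 → 1/40 → 1/30 → 1/25 → 1/20 → 1/15 → 1/13.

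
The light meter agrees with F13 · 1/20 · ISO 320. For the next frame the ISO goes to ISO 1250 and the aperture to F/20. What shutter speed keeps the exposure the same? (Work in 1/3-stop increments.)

1/30s

ISO: 320 → 400 → 500 → 640 → 800 → 1000 → 1250 — 2 stops raised (brighter).
Aperture: f/13 → f/14 → f/16 → f/18 → f/20 — 1 1/3 stops stopped down (darker).
Net change so far: 2/3 stop brighter. Offset with the shutter speed: 1/20 → 1/25 → 1/30.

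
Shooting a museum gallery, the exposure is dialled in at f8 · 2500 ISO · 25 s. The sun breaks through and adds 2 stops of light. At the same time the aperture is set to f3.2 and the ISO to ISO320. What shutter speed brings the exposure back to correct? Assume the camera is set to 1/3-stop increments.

Scene light: 2 stops brighter.
Aperture: f/8 → f/7.1 → f/6.3 → f/5.6 → f/5 → f/4.5 → f/4 → f/3.5 → f/3.2 — 2 2/3 stops opened up (brighter).
ISO: 2500 → 2000 → 1600 → 1250 → 1000 → 800 → 640 → 500 → 400 → 320 — 3 stops dropped (darker).
Net so far: 1 2/3 stops brighter. Shutter speed: 25 → 20 → 15 → 13 → 10 → 8.

8 s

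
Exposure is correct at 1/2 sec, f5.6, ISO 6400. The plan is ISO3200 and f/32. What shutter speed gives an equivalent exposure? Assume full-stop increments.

ISO: 6400 → 3200 — 1 stop lower (darker).
Aperture: f/5.6 → f/8 → f/11 → f/16 → f/22 → f/32 — 5 stops narrower (darker).
Net change so far: 6 stops darker. Offset with the shutter speed: 1/2 → 1 → 2 → 4 → 8 → 15 → 30.

30 s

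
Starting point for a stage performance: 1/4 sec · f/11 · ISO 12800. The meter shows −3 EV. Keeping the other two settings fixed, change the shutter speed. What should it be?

Underexposed by 3 stops → need 3 stops brighter.
Shutter speed: 1/4 → 1/2 → 1 → 2.

2 s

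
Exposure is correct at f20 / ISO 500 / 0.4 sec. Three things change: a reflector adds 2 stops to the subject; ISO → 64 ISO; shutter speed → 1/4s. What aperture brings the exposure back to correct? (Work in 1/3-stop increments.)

Scene light: 2 stops brighter.
ISO: 500 → 400 → 320 → 250 → 200 → 160 → 125 → 100 → 80 → 64 — 3 stops dropped (darker).
Shutter speed: 0.4 → 0.3 → 1/4 — 2/3 stop faster (darker).
Net so far: 1 2/3 stops darker. Aperture: f/20 → f/18 → f/16 → f/14 → f/13 → f/11.

f/11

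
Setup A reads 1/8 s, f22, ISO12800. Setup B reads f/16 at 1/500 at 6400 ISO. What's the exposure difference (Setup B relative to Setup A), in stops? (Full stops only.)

Aperture: f/22 → f/16 — 1 stop larger aperture (brighter).
Shutter speed: 1/8 → 1/15 → 1/30 → 1/60 → 1/125 → 1/250 → 1/500 — 6 stops shorter (darker).
ISO: 12800 → 6400 — 1 stop lower (darker).
Net: +1 −6 −1 = −6 stops.

6 stops darker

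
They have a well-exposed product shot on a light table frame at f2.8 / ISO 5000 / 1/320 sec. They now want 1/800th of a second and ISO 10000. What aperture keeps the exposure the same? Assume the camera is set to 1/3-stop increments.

f/2.5

Shutter speed: 1/320 → 1/400 → 1/500 → 1/640 → 1/800 — 1 1/3 stops faster (darker).
ISO: 5000 → 6400 → 8000 → 10000 — 1 stop raised (brighter).
Net change so far: 1/3 stop darker. Offset with the aperture: f/2.8 → f/2.5.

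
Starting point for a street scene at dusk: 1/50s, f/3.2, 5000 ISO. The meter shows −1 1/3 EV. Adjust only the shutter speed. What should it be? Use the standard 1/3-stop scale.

Underexposed by 1 1/3 stops → need 1 1/3 stops brighter.
Shutter speed: 1/50 → 1/40 → 1/30 → 1/25 → 1/20.

1/20s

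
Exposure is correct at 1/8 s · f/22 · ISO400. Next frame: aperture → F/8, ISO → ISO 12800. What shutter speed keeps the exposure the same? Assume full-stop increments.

1/2000s

Aperture: f/22 → f/16 → f/11 → f/8 — 3 stops larger aperture (brighter).
ISO: 400 → 800 → 1600 → 3200 → 6400 → 12800 — 5 stops higher (brighter).
Net change so far: 8 stops brighter. Offset with the shutter speed: 1/8 → 1/15 → 1/30 → 1/60 → 1/125 → 1/250 → 1/500 → 1/1000 → 1/2000.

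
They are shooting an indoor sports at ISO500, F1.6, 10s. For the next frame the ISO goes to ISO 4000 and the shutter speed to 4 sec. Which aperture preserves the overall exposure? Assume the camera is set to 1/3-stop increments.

f/2.8

ISO: 500 → 640 → 800 → 1000 → 1250 → 1600 → 2000 → 2500 → 3200 → 4000 — 3 stops raised (brighter).
Shutter speed: 10 → 8 → 6 → 5 → 4 — 1 1/3 stops faster (darker).
Net change so far: 1 2/3 stops brighter. Offset with the aperture: f/1.6 → f/1.8 → f/2 → f/2.2 → f/2.5 → f/2.8.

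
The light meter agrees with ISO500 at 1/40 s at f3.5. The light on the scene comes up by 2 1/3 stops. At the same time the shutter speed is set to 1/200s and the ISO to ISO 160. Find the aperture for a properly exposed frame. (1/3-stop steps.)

f/2

Scene light: 2 1/3 stops brighter.
Shutter speed: 1/40 → 1/50 → 1/60 → 1/80 → 1/100 → 1/125 → 1/160 → 1/200 — 2 1/3 stops faster (darker).
ISO: 500 → 400 → 320 → 250 → 200 → 160 — 1 2/3 stops dropped (darker).
Net so far: 1 2/3 stops darker. Aperture: f/3.5 → f/3.2 → f/2.8 → f/2.5 → f/2.2 → f/2.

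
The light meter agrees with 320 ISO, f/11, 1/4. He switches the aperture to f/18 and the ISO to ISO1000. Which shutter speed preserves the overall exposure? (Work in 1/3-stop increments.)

Aperture: f/11 → f/13 → f/14 → f/16 → f/18 — 1 1/3 stops smaller aperture (darker).
ISO: 320 → 400 → 500 → 640 → 800 → 1000 — 1 2/3 stops raised (brighter).
Net change so far: 1/3 stop brighter. Offset with the shutter speed: 1/4 → 1/5.

1/5s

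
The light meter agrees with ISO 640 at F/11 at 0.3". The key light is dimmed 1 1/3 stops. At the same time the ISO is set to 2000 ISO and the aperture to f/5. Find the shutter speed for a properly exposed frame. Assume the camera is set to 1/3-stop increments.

1/20s

Scene light: 1 1/3 stops darker.
ISO: 640 → 800 → 1000 → 1250 → 1600 → 2000 — 1 2/3 stops raised (brighter).
Aperture: f/11 → f/10 → f/9 → f/8 → f/7.1 → f/6.3 → f/5.6 → f/5 — 2 1/3 stops opened up (brighter).
Net so far: 2 2/3 stops brighter. Shutter speed: 0.3 → 1/4 → 1/5 → 1/6 → 1/8 → 1/10 → 1/13 → 1/15 → 1/20.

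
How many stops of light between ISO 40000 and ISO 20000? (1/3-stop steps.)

1 stop

40000 → 32000 → 25600 → 20000 — count the steps: 3 third-stops = 1 stop.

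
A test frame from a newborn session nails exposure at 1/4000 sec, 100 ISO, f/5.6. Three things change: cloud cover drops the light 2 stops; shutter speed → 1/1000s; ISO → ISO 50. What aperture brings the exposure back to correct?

Scene light: 2 stops darker.
Shutter speed: 1/4000 → 1/2000 → 1/1000 — 2 stops longer (brighter).
ISO: 100 → 50 — 1 stop dropped (darker).
Net so far: 1 stop darker. Aperture: f/5.6 → f/4.

f/4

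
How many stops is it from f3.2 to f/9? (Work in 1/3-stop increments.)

f/3.2 → f/3.5 → f/4 → f/4.5 → f/5 → f/5.6 → f/6.3 → f/7.1 → f/8 → f/9 — count the steps: 9 third-stops = 3 stops.

3 stops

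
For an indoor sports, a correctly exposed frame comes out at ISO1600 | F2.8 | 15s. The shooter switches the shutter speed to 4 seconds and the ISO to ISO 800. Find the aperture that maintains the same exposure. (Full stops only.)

Shutter speed: 15 → 8 → 4 — 2 stops faster (darker).
ISO: 1600 → 800 — 1 stop lower (darker).
Net change so far: 3 stops darker. Offset with the aperture: f/2.8 → f/2 → f/1.4 → f/1.0.

f/1.0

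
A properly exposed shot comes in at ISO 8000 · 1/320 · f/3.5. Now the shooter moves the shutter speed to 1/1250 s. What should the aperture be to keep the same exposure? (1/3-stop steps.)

Shutter speed: 1/320 → 1/400 → 1/500 → 1/640 → 1/800 → 1/1000 → 1/1250 — 2 stops faster (darker).
Need 2 stops brighter from the aperture: f/3.5 → f/3.2 → f/2.8 → f/2.5 → f/2.2 → f/2 → f/1.8.

f/1.8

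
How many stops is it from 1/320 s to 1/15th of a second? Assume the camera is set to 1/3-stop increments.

4 1/3 stops

1/320 → 1/250 → 1/200 → 1/160 → 1/125 → 1/100 → 1/80 → 1/60 → 1/50 → 1/40 → 1/30 → 1/25 → 1/20 → 1/15 — count the steps: 13 third-stops = 4 1/3 stops.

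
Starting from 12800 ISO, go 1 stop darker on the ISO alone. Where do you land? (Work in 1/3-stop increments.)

ISO 6400

ISO: 12800 → 10000 → 8000 → 6400 — 1 stop lower (darker).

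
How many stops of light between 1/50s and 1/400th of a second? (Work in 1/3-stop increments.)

1/50 → 1/60 → 1/80 → 1/100 → 1/125 → 1/160 → 1/200 → 1/250 → 1/320 → 1/400 — count the steps: 9 third-stops = 3 stops.

3 stops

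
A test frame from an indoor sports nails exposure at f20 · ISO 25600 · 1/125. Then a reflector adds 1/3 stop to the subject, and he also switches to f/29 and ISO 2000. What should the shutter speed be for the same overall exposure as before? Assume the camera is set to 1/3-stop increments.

Scene light: 1/3 stop brighter.
Aperture: f/20 → f/22 → f/25 → f/29 — 1 stop stopped down (darker).
ISO: 25600 → 20000 → 16000 → 12800 → 10000 → 8000 → 6400 → 5000 → 4000 → 3200 → 2500 → 2000 — 3 2/3 stops lower (darker).
Net so far: 4 1/3 stops darker. Shutter speed: 1/125 → 1/100 → 1/80 → 1/60 → 1/50 → 1/40 → 1/30 → 1/25 → 1/20 → 1/15 → 1/13 → 1/10 → 1/8 → 1/6.

1/6s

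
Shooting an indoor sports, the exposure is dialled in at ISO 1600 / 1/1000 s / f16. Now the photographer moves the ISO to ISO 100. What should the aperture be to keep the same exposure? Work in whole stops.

ISO: 1600 → 800 → 400 → 200 → 100 — 4 stops lower (darker).
Need 4 stops brighter from the aperture: f/16 → f/11 → f/8 → f/5.6 → f/4.

f/4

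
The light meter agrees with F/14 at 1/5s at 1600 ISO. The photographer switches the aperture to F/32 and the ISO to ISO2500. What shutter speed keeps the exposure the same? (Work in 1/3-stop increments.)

0.6 s

Aperture: f/14 → f/16 → f/18 → f/20 → f/22 → f/25 → f/29 → f/32 — 2 1/3 stops smaller aperture (darker).
ISO: 1600 → 2000 → 2500 — 2/3 stop higher (brighter).
Net change so far: 1 2/3 stops darker. Offset with the shutter speed: 1/5 → 1/4 → 0.3 → 0.4 → 0.5 → 0.6.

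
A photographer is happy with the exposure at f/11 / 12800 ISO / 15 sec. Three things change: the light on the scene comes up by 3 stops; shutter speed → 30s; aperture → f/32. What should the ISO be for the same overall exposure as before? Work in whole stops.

Scene light: 3 stops brighter.
Shutter speed: 15 → 30 — 1 stop slower (brighter).
Aperture: f/11 → f/16 → f/22 → f/32 — 3 stops stopped down (darker).
Net so far: 1 stop brighter. ISO: 12800 → 6400.

ISO 6400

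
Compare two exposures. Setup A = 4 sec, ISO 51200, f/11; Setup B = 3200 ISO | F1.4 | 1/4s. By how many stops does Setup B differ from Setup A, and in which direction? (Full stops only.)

Aperture: f/11 → f/8 → f/5.6 → f/4 → f/2.8 → f/2 → f/1.4 — 6 stops larger aperture (brighter).
Shutter speed: 4 → 2 → 1 → 1/2 → 1/4 — 4 stops shorter (darker).
ISO: 51200 → 25600 → 12800 → 6400 → 3200 — 4 stops lower (darker).
Net: +6 −4 −4 = −2 stops.

2 stops darker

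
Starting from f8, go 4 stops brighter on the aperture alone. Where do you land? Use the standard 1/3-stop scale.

Aperture: f/8 → f/7.1 → f/6.3 → f/5.6 → f/5 → f/4.5 → f/4 → f/3.5 → f/3.2 → f/2.8 → f/2.5 → f/2.2 → f/2 — 4 stops larger aperture (brighter).

f/2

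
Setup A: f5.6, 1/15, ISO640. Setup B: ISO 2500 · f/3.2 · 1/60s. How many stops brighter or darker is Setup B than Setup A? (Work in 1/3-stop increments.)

1 2/3 stops brighter

Aperture: f/5.6 → f/5 → f/4.5 → f/4 → f/3.5 → f/3.2 — 1 2/3 stops larger aperture (brighter).
Shutter speed: 1/15 → 1/20 → 1/25 → 1/30 → 1/40 → 1/50 → 1/60 — 2 stops faster (darker).
ISO: 640 → 800 → 1000 → 1250 → 1600 → 2000 → 2500 — 2 stops higher (brighter).
Net: +1 2/3 −2 +2 = +1 2/3 stops.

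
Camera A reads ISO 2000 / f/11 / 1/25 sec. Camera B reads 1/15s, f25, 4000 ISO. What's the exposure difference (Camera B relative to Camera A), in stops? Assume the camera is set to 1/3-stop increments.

2/3 stop darker

Aperture: f/11 → f/13 → f/14 → f/16 → f/18 → f/20 → f/22 → f/25 — 2 1/3 stops stopped down (darker).
Shutter speed: 1/25 → 1/20 → 1/15 — 2/3 stop longer (brighter).
ISO: 2000 → 2500 → 3200 → 4000 — 1 stop higher (brighter).
Net: −2 1/3 +2/3 +1 = −2/3 stops.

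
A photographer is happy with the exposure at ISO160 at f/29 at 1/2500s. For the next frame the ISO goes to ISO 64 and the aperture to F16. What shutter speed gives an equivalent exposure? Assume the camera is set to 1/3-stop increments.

ISO: 160 → 125 → 100 → 80 → 64 — 1 1/3 stops lower (darker).
Aperture: f/29 → f/25 → f/22 → f/20 → f/18 → f/16 — 1 2/3 stops wider (brighter).
Net change so far: 1/3 stop brighter. Offset with the shutter speed: 1/2500 → 1/3200.

1/3200s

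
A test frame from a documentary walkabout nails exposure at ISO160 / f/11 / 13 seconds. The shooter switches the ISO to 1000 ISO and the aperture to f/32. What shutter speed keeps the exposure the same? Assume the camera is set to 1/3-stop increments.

15 s

ISO: 160 → 200 → 250 → 320 → 400 → 500 → 640 → 800 → 1000 — 2 2/3 stops higher (brighter).
Aperture: f/11 → f/13 → f/14 → f/16 → f/18 → f/20 → f/22 → f/25 → f/29 → f/32 — 3 stops narrower (darker).
Net change so far: 1/3 stop darker. Offset with the shutter speed: 13 → 15.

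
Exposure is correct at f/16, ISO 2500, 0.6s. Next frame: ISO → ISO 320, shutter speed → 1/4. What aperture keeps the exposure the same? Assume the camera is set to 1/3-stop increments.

ISO: 2500 → 2000 → 1600 → 1250 → 1000 → 800 → 640 → 500 → 400 → 320 — 3 stops lower (darker).
Shutter speed: 0.6 → 0.5 → 0.4 → 0.3 → 1/4 — 1 1/3 stops shorter (darker).
Net change so far: 4 1/3 stops darker. Offset with the aperture: f/16 → f/14 → f/13 → f/11 → f/10 → f/9 → f/8 → f/7.1 → f/6.3 → f/5.6 → f/5 → f/4.5 → f/4 → f/3.5.

f/3.5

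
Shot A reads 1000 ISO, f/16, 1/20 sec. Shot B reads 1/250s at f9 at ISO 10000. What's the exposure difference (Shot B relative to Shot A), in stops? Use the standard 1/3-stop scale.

Aperture: f/16 → f/14 → f/13 → f/11 → f/10 → f/9 — 1 2/3 stops wider (brighter).
Shutter speed: 1/20 → 1/25 → 1/30 → 1/40 → 1/50 → 1/60 → 1/80 → 1/100 → 1/125 → 1/160 → 1/200 → 1/250 — 3 2/3 stops shorter (darker).
ISO: 1000 → 1250 → 1600 → 2000 → 2500 → 3200 → 4000 → 5000 → 6400 → 8000 → 10000 — 3 1/3 stops raised (brighter).
Net: +1 2/3 −3 2/3 +3 1/3 = +1 1/3 stops.

1 1/3 stops brighter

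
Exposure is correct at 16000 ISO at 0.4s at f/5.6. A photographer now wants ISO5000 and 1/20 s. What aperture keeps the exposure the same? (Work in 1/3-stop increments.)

ISO: 16000 → 12800 → 10000 → 8000 → 6400 → 5000 — 1 2/3 stops lower (darker).
Shutter speed: 0.4 → 0.3 → 1/4 → 1/5 → 1/6 → 1/8 → 1/10 → 1/13 → 1/15 → 1/20 — 3 stops shorter (darker).
Net change so far: 4 2/3 stops darker. Offset with the aperture: f/5.6 → f/5 → f/4.5 → f/4 → f/3.5 → f/3.2 → f/2.8 → f/2.5 → f/2.2 → f/2 → f/1.8 → f/1.6 → f/1.4 → f/1.2 → f/1.1.

f/1.1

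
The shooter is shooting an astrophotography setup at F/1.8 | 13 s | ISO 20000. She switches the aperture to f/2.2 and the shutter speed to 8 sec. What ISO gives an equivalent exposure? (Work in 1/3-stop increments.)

ISO 51200

Aperture: f/1.8 → f/2 → f/2.2 — 2/3 stop narrower (darker).
Shutter speed: 13 → 10 → 8 — 2/3 stop faster (darker).
Net change so far: 1 1/3 stops darker. Offset with the ISO: 20000 → 25600 → 32000 → 40000 → 51200.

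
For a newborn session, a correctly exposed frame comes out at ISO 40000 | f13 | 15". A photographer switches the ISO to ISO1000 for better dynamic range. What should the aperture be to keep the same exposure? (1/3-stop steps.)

ISO: 40000 → 32000 → 25600 → 20000 → 16000 → 12800 → 10000 → 8000 → 6400 → 5000 → 4000 → 3200 → 2500 → 2000 → 1600 → 1250 → 1000 — 5 1/3 stops lower (darker).
Need 5 1/3 stops brighter from the aperture: f/13 → f/11 → f/10 → f/9 → f/8 → f/7.1 → f/6.3 → f/5.6 → f/5 → f/4.5 → f/4 → f/3.5 → f/3.2 → f/2.8 → f/2.5 → f/2.2 → f/2.

f/2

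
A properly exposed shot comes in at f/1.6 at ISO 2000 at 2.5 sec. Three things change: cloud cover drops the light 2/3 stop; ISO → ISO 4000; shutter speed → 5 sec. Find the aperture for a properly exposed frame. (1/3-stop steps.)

f/2.5

Scene light: 2/3 stop darker.
ISO: 2000 → 2500 → 3200 → 4000 — 1 stop raised (brighter).
Shutter speed: 2.5 → 3.2 → 4 → 5 — 1 stop longer (brighter).
Net so far: 1 1/3 stops brighter. Aperture: f/1.6 → f/1.8 → f/2 → f/2.2 → f/2.5.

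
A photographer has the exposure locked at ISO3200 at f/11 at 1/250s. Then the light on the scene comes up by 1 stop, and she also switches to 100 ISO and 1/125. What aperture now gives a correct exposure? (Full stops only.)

f/4

Scene light: 1 stop brighter.
ISO: 3200 → 1600 → 800 → 400 → 200 → 100 — 5 stops lower (darker).
Shutter speed: 1/250 → 1/125 — 1 stop slower (brighter).
Net so far: 3 stops darker. Aperture: f/11 → f/8 → f/5.6 → f/4.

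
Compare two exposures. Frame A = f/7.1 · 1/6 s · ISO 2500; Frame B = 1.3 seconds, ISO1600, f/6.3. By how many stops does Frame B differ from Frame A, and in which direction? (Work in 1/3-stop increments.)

Aperture: f/7.1 → f/6.3 — 1/3 stop opened up (brighter).
Shutter speed: 1/6 → 1/5 → 1/4 → 0.3 → 0.4 → 0.5 → 0.6 → 0.8 → 1 → 1.3 — 3 stops slower (brighter).
ISO: 2500 → 2000 → 1600 — 2/3 stop lower (darker).
Net: +1/3 +3 −2/3 = +2 2/3 stops.

2 2/3 stops brighter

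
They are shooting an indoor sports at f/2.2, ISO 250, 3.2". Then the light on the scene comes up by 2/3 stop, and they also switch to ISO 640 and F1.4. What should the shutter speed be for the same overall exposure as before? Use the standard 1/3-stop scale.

0.3 s

Scene light: 2/3 stop brighter.
ISO: 250 → 320 → 400 → 500 → 640 — 1 1/3 stops higher (brighter).
Aperture: f/2.2 → f/2 → f/1.8 → f/1.6 → f/1.4 — 1 1/3 stops opened up (brighter).
Net so far: 3 1/3 stops brighter. Shutter speed: 3.2 → 2.5 → 2 → 1.6 → 1.3 → 1 → 0.8 → 0.6 → 0.5 → 0.4 → 0.3.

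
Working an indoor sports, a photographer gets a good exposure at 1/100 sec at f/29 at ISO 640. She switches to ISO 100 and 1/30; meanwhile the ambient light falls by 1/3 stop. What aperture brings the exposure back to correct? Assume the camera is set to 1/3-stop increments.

f/18

Scene light: 1/3 stop darker.
ISO: 640 → 500 → 400 → 320 → 250 → 200 → 160 → 125 → 100 — 2 2/3 stops dropped (darker).
Shutter speed: 1/100 → 1/80 → 1/60 → 1/50 → 1/40 → 1/30 — 1 2/3 stops longer (brighter).
Net so far: 1 1/3 stops darker. Aperture: f/29 → f/25 → f/22 → f/20 → f/18.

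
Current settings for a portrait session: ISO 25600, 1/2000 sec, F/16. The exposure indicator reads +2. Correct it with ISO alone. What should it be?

ISO 6400

Overexposed by 2 stops → need 2 stops darker.
ISO: 25600 → 12800 → 6400.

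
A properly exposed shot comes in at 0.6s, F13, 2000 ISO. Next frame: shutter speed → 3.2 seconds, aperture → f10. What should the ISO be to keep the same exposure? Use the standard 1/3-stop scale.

ISO 250

Shutter speed: 0.6 → 0.8 → 1 → 1.3 → 1.6 → 2 → 2.5 → 3.2 — 2 1/3 stops longer (brighter).
Aperture: f/13 → f/11 → f/10 — 2/3 stop larger aperture (brighter).
Net change so far: 3 stops brighter. Offset with the ISO: 2000 → 1600 → 1250 → 1000 → 800 → 640 → 500 → 400 → 320 → 250.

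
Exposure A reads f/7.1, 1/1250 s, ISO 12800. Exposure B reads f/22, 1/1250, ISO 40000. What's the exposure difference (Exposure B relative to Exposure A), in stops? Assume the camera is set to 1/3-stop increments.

1 2/3 stops darker

Aperture: f/7.1 → f/8 → f/9 → f/10 → f/11 → f/13 → f/14 → f/16 → f/18 → f/20 → f/22 — 3 1/3 stops smaller aperture (darker).
Shutter speed: unchanged.
ISO: 12800 → 16000 → 20000 → 25600 → 32000 → 40000 — 1 2/3 stops higher (brighter).
Net: −3 1/3 +1 2/3 = −1 2/3 stops.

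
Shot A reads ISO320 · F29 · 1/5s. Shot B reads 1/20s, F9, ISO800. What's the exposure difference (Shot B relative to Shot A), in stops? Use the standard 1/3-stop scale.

2 2/3 stops brighter

Aperture: f/29 → f/25 → f/22 → f/20 → f/18 → f/16 → f/14 → f/13 → f/11 → f/10 → f/9 — 3 1/3 stops wider (brighter).
Shutter speed: 1/5 → 1/6 → 1/8 → 1/10 → 1/13 → 1/15 → 1/20 — 2 stops shorter (darker).
ISO: 320 → 400 → 500 → 640 → 800 — 1 1/3 stops raised (brighter).
Net: +3 1/3 −2 +1 1/3 = +2 2/3 stops.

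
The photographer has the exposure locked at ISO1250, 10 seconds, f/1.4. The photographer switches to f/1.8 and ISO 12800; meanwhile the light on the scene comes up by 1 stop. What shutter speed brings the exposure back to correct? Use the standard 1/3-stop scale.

0.8 s

Scene light: 1 stop brighter.
Aperture: f/1.4 → f/1.6 → f/1.8 — 2/3 stop narrower (darker).
ISO: 1250 → 1600 → 2000 → 2500 → 3200 → 4000 → 5000 → 6400 → 8000 → 10000 → 12800 — 3 1/3 stops raised (brighter).
Net so far: 3 2/3 stops brighter. Shutter speed: 10 → 8 → 6 → 5 → 4 → 3.2 → 2.5 → 2 → 1.6 → 1.3 → 1 → 0.8.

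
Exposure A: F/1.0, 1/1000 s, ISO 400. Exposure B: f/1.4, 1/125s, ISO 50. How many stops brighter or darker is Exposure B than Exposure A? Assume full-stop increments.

1 stop darker

Aperture: f/1.0 → f/1.4 — 1 stop stopped down (darker).
Shutter speed: 1/1000 → 1/500 → 1/250 → 1/125 — 3 stops slower (brighter).
ISO: 400 → 200 → 100 → 50 — 3 stops lower (darker).
Net: −1 +3 −3 = −1 stop.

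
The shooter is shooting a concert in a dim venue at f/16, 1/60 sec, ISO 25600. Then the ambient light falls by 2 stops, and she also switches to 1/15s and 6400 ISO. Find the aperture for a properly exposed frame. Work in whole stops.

Scene light: 2 stops darker.
Shutter speed: 1/60 → 1/30 → 1/15 — 2 stops slower (brighter).
ISO: 25600 → 12800 → 6400 — 2 stops lower (darker).
Net so far: 2 stops darker. Aperture: f/16 → f/11 → f/8.

f/8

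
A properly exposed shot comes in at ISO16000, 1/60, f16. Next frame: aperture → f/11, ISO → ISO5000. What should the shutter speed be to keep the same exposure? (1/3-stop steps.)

Aperture: f/16 → f/14 → f/13 → f/11 — 1 stop wider (brighter).
ISO: 16000 → 12800 → 10000 → 8000 → 6400 → 5000 — 1 2/3 stops lower (darker).
Net change so far: 2/3 stop darker. Offset with the shutter speed: 1/60 → 1/50 → 1/40.

1/40s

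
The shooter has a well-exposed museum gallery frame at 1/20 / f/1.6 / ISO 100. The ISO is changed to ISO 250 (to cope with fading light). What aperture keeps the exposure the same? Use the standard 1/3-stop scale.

f/2.5

ISO: 100 → 125 → 160 → 200 → 250 — 1 1/3 stops higher (brighter).
Need 1 1/3 stops darker from the aperture: f/1.6 → f/1.8 → f/2 → f/2.2 → f/2.5.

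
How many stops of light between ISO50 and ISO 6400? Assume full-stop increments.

7 stops

50 → 100 → 200 → 400 → 800 → 1600 → 3200 → 6400 — count the steps: 7 stops.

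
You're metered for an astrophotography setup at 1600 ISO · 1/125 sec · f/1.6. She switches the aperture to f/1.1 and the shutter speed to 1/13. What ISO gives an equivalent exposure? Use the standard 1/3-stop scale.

ISO 80

Aperture: f/1.6 → f/1.4 → f/1.2 → f/1.1 — 1 stop larger aperture (brighter).
Shutter speed: 1/125 → 1/100 → 1/80 → 1/60 → 1/50 → 1/40 → 1/30 → 1/25 → 1/20 → 1/15 → 1/13 — 3 1/3 stops longer (brighter).
Net change so far: 4 1/3 stops brighter. Offset with the ISO: 1600 → 1250 → 1000 → 800 → 640 → 500 → 400 → 320 → 250 → 200 → 160 → 125 → 100 → 80.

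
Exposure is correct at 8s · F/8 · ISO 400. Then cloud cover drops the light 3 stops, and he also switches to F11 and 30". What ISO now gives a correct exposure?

Scene light: 3 stops darker.
Aperture: f/8 → f/11 — 1 stop narrower (darker).
Shutter speed: 8 → 15 → 30 — 2 stops longer (brighter).
Net so far: 2 stops darker. ISO: 400 → 800 → 1600.

ISO 1600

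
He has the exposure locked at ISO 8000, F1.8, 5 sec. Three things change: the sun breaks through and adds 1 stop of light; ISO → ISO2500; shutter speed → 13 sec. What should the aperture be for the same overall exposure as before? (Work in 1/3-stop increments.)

f/2.2

Scene light: 1 stop brighter.
ISO: 8000 → 6400 → 5000 → 4000 → 3200 → 2500 — 1 2/3 stops lower (darker).
Shutter speed: 5 → 6 → 8 → 10 → 13 — 1 1/3 stops longer (brighter).
Net so far: 2/3 stop brighter. Aperture: f/1.8 → f/2 → f/2.2.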